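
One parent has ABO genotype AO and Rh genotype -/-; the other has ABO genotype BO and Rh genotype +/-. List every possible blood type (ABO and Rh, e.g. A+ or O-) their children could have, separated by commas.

Gametes from AO × BO give offspring ABO genotypes AB, AO, BO, OO, i.e. phenotypes O, A, B, AB.
Rh cross -/- × +/- → phenotypes Rh+, Rh-.
Combining independently: O+, O-, A+, A-, B+, B-, AB+, AB-.

O+, O-, A+, A-, B+, B-, AB+, AB-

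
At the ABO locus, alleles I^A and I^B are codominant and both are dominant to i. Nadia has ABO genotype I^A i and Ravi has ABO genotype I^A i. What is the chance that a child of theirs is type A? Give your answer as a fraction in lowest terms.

ABO cross I^A i × I^A i → offspring phenotypes: 1/4 O, 3/4 A.
So P(type A) = 3/4.

3/4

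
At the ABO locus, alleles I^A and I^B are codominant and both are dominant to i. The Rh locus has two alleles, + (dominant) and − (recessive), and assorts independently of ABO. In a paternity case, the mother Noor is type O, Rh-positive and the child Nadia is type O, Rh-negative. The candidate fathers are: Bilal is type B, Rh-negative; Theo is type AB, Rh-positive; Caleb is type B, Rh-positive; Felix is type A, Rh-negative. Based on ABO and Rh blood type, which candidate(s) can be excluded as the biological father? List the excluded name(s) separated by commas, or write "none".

Theo

A candidate is excluded only if no genotype consistent with his phenotype could produce a type O, Rh-negative child with a type O, Rh-positive mother.
Theo (type AB, Rh+): no genotype consistent with that phenotype can produce a type-O Rh- child with a type-O mother.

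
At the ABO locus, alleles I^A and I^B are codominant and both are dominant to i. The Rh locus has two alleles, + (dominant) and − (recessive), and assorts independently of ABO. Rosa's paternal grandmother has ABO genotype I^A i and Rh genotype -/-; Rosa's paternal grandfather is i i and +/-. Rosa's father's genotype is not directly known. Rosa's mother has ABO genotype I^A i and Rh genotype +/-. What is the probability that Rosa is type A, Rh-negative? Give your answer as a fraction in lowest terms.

15/64

Rosa's father's ABO genotype from I^A i × i i: 1/2 I^A i, 1/2 i i.
Crossing each possibility with the mother I^A i and summing P(type A): 1/2·3/4 + 1/2·1/2 = 5/8.
Similarly for Rh via the father's Rh distribution: P(Rh-) = 3/8.
Independent loci: 5/8 × 3/8 = 15/64.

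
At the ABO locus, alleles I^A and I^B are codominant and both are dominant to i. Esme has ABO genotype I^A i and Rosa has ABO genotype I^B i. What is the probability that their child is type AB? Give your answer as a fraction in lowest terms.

1/4

ABO cross I^A i × I^B i → offspring phenotypes: 1/4 O, 1/4 A, 1/4 B, 1/4 AB.
So P(type AB) = 1/4.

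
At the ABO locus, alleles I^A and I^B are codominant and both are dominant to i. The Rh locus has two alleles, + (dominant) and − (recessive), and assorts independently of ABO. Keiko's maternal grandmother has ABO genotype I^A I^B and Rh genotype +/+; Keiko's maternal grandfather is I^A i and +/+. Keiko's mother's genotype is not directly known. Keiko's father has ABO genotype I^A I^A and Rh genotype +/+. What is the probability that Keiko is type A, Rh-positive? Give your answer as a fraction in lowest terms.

Keiko's mother's ABO genotype from I^A I^B × I^A i: 1/4 I^A I^A, 1/4 I^A I^B, 1/4 I^A i, 1/4 I^B i.
Crossing each possibility with the father I^A I^A and summing P(type A): 1/4·1 + 1/4·1/2 + 1/4·1 + 1/4·1/2 = 3/4.
Similarly for Rh via the mother's Rh distribution: P(Rh+) = 1.
Independent loci: 3/4 × 1 = 3/4.

3/4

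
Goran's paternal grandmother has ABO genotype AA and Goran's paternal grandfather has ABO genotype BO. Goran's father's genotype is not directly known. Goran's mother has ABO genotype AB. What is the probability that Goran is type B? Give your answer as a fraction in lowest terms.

Goran's father's ABO genotype from AA × BO: 1/2 AB, 1/2 AO.
Crossing each possibility with the mother AB and summing P(type B): 1/2·1/4 + 1/2·1/4 = 1/4.

1/4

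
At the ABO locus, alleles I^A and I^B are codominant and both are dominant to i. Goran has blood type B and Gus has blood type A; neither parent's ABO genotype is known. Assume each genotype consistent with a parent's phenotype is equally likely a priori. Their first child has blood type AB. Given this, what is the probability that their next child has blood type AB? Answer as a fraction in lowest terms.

25/36

Possible genotypes: Goran ∈ {I^B I^B, I^B i}; Gus ∈ {I^A I^A, I^A i}.
Weight each parental genotype pair by prior × P(type-AB child):
  I^B I^B × I^A I^A: posterior weight 4/9; P(next child type AB) = 1.
  I^B I^B × I^A i: posterior weight 2/9; P(next child type AB) = 1/2.
  I^B i × I^A I^A: posterior weight 2/9; P(next child type AB) = 1/2.
  I^B i × I^A i: posterior weight 1/9; P(next child type AB) = 1/4.
Weighted sum = 25/36.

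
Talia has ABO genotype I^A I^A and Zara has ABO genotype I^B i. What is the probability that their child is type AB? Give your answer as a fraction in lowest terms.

ABO cross I^A I^A × I^B i → offspring phenotypes: 1/2 A, 1/2 AB.
So P(type AB) = 1/2.

1/2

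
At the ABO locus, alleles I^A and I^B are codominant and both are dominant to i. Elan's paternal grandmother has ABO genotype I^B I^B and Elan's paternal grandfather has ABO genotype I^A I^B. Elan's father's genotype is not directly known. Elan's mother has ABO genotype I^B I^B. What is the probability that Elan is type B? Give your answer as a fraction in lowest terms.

Elan's father's ABO genotype from I^B I^B × I^A I^B: 1/2 I^A I^B, 1/2 I^B I^B.
Crossing each possibility with the mother I^B I^B and summing P(type B): 1/2·1/2 + 1/2·1 = 3/4.

3/4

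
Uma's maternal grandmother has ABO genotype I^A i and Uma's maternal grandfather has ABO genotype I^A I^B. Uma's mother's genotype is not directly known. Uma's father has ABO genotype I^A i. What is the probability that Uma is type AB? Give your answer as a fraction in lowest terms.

1/8

Uma's mother's ABO genotype from I^A i × I^A I^B: 1/4 I^A I^A, 1/4 I^A I^B, 1/4 I^A i, 1/4 I^B i.
Crossing each possibility with the father I^A i and summing P(type AB): 1/4·0 + 1/4·1/4 + 1/4·0 + 1/4·1/4 = 1/8.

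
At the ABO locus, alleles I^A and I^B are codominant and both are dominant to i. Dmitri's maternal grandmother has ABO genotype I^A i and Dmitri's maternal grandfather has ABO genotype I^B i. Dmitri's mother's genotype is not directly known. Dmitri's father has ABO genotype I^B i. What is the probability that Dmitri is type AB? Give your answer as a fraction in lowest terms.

Dmitri's mother's ABO genotype from I^A i × I^B i: 1/4 I^A I^B, 1/4 I^A i, 1/4 I^B i, 1/4 i i.
Crossing each possibility with the father I^B i and summing P(type AB): 1/4·1/4 + 1/4·1/4 + 1/4·0 + 1/4·0 = 1/8.

1/8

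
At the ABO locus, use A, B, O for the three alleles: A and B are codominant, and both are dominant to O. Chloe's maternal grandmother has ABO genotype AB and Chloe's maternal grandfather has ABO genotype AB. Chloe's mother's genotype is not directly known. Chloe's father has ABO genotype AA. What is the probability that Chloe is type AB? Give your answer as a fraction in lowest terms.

1/2

Chloe's mother's ABO genotype from AB × AB: 1/4 AA, 1/2 AB, 1/4 BB.
Crossing each possibility with the father AA and summing P(type AB): 1/4·0 + 1/2·1/2 + 1/4·1 = 1/2.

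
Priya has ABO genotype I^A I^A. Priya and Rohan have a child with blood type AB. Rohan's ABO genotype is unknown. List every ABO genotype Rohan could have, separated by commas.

I^A I^B, I^B I^B, I^B i

For each candidate genotype of Rohan, check whether crossing it with I^A I^A can produce every observed child phenotype.
  I^A I^A → possible child types {A} ✗
  I^A I^B → possible child types {A, AB} ✓
  I^A i → possible child types {A} ✗
  I^B I^B → possible child types {AB} ✓
  I^B i → possible child types {A, AB} ✓
  i i → possible child types {A} ✗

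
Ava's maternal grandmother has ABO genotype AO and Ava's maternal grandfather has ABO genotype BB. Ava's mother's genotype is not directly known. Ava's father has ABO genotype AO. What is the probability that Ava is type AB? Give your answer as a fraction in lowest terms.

1/4

Ava's mother's ABO genotype from AO × BB: 1/2 AB, 1/2 BO.
Crossing each possibility with the father AO and summing P(type AB): 1/2·1/4 + 1/2·1/4 = 1/4.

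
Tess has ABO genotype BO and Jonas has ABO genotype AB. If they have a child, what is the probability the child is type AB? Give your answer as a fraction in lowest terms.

1/4

ABO cross BO × AB → offspring phenotypes: 1/4 A, 1/2 B, 1/4 AB.
So P(type AB) = 1/4.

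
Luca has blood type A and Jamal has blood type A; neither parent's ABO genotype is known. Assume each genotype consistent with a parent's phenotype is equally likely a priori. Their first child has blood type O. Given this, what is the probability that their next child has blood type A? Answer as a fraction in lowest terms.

Possible genotypes: Luca ∈ {I^A I^A, I^A i}; Jamal ∈ {I^A I^A, I^A i}.
Weight each parental genotype pair by prior × P(type-O child):
  I^A i × I^A i: posterior weight 1; P(next child type A) = 3/4.
Weighted sum = 3/4.

3/4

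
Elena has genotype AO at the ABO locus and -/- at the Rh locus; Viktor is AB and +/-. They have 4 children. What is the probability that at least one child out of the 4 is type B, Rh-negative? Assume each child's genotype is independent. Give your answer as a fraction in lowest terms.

ABO cross AO × AB → 1/2 A, 1/4 B, 1/4 AB.
Rh cross -/- × +/- → 1/2 Rh+, 1/2 Rh-; so P(type B, Rh-negative) = 1/4 × 1/2 = 1/8 per child.
P(none) = (7/8)^4 = 2401/4096; P(at least one) = 1 − 2401/4096 = 1695/4096.

1695/4096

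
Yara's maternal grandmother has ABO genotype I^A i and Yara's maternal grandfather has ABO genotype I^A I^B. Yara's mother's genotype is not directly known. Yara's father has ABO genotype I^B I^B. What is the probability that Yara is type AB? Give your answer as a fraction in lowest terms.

Yara's mother's ABO genotype from I^A i × I^A I^B: 1/4 I^A I^A, 1/4 I^A I^B, 1/4 I^A i, 1/4 I^B i.
Crossing each possibility with the father I^B I^B and summing P(type AB): 1/4·1 + 1/4·1/2 + 1/4·1/2 + 1/4·0 = 1/2.

1/2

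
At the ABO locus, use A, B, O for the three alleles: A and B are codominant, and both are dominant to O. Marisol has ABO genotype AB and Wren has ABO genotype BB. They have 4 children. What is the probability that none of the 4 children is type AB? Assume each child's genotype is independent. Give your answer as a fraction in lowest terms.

ABO cross AB × BB → 1/2 B, 1/2 AB.
So P(type AB) = 1/2 per child.
P(not type AB) = 1/2 for one child; (1/2)^4 = 1/16.

1/16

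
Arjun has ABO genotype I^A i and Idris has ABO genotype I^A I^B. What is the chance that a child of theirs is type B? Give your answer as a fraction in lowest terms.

1/4

ABO cross I^A i × I^A I^B → offspring phenotypes: 1/2 A, 1/4 B, 1/4 AB.
So P(type B) = 1/4.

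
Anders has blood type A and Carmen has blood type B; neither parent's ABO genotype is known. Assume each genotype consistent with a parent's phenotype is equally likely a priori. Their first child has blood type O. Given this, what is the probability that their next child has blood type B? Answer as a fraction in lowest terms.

Possible genotypes: Anders ∈ {I^A I^A, I^A i}; Carmen ∈ {I^B I^B, I^B i}.
Weight each parental genotype pair by prior × P(type-O child):
  I^A i × I^B i: posterior weight 1; P(next child type B) = 1/4.
Weighted sum = 1/4.

1/4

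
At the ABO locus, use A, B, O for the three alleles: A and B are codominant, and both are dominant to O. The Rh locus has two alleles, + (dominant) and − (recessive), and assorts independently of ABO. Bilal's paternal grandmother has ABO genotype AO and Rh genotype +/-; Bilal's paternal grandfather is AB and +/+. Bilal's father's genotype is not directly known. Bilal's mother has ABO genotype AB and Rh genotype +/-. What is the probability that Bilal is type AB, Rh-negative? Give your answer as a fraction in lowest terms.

Bilal's father's ABO genotype from AO × AB: 1/4 AA, 1/4 AB, 1/4 AO, 1/4 BO.
Crossing each possibility with the mother AB and summing P(type AB): 1/4·1/2 + 1/4·1/2 + 1/4·1/4 + 1/4·1/4 = 3/8.
Similarly for Rh via the father's Rh distribution: P(Rh-) = 1/8.
Independent loci: 3/8 × 1/8 = 3/64.

3/64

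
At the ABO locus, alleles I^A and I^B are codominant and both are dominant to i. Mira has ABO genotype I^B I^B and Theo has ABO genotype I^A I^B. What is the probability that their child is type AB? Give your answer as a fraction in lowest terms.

1/2

ABO cross I^B I^B × I^A I^B → offspring phenotypes: 1/2 B, 1/2 AB.
So P(type AB) = 1/2.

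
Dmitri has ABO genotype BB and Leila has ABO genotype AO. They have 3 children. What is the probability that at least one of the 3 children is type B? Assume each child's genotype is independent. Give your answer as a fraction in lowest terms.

ABO cross BB × AO → 1/2 B, 1/2 AB.
So P(type B) = 1/2 per child.
P(none) = (1/2)^3 = 1/8; P(at least one) = 1 − 1/8 = 7/8.

7/8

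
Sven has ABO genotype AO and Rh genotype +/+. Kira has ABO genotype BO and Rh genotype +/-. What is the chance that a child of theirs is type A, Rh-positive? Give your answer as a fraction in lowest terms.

1/4

ABO cross AO × BO → offspring phenotypes: 1/4 O, 1/4 A, 1/4 B, 1/4 AB.
Rh cross +/+ × +/- → 1 Rh+.
Independent loci: P(type A, Rh-positive) = 1/4 × 1 = 1/4.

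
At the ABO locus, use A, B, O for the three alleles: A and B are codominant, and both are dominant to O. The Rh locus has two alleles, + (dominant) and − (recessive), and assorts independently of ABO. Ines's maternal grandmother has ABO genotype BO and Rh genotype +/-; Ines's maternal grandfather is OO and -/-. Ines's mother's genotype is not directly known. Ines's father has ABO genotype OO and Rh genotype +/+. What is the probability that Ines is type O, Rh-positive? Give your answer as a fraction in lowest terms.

Ines's mother's ABO genotype from BO × OO: 1/2 BO, 1/2 OO.
Crossing each possibility with the father OO and summing P(type O): 1/2·1/2 + 1/2·1 = 3/4.
Similarly for Rh via the mother's Rh distribution: P(Rh+) = 1.
Independent loci: 3/4 × 1 = 3/4.

3/4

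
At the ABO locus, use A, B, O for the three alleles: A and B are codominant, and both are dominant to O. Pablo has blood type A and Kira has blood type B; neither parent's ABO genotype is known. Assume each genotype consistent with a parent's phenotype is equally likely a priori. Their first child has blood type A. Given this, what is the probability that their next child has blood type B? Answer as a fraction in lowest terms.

Possible genotypes: Pablo ∈ {AA, AO}; Kira ∈ {BB, BO}.
Weight each parental genotype pair by prior × P(type-A child):
  AA × BO: posterior weight 2/3; P(next child type B) = 0.
  AO × BO: posterior weight 1/3; P(next child type B) = 1/4.
Weighted sum = 1/12.

1/12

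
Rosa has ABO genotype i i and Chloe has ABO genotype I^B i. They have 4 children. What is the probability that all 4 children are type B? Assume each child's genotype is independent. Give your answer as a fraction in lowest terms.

1/16

ABO cross i i × I^B i → 1/2 O, 1/2 B.
So P(type B) = 1/2 per child.
All 4 independent: (1/2)^4 = 1/16.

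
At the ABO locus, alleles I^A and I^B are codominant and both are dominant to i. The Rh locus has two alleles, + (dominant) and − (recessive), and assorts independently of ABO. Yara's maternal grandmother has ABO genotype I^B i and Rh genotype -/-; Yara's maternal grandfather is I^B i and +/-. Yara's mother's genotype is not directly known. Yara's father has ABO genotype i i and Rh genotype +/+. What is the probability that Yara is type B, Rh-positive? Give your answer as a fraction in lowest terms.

Yara's mother's ABO genotype from I^B i × I^B i: 1/4 I^B I^B, 1/2 I^B i, 1/4 i i.
Crossing each possibility with the father i i and summing P(type B): 1/4·1 + 1/2·1/2 + 1/4·0 = 1/2.
Similarly for Rh via the mother's Rh distribution: P(Rh+) = 1.
Independent loci: 1/2 × 1 = 1/2.

1/2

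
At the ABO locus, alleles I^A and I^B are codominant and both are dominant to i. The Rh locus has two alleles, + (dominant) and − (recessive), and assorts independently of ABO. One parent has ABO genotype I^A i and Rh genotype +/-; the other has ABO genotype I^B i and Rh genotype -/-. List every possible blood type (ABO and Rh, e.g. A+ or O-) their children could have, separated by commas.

O+, O-, A+, A-, B+, B-, AB+, AB-

Gametes from I^A i × I^B i give offspring ABO genotypes I^A I^B, I^A i, I^B i, i i, i.e. phenotypes O, A, B, AB.
Rh cross +/- × -/- → phenotypes Rh+, Rh-.
Combining independently: O+, O-, A+, A-, B+, B-, AB+, AB-.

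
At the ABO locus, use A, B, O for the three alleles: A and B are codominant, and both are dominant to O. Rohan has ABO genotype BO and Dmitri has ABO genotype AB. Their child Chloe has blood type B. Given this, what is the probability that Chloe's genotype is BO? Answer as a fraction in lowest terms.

1/2

Cross BO × AB → 1/4 AB, 1/4 AO, 1/4 BB, 1/4 BO.
Type-B genotypes among offspring: BB (1/4), BO (1/4); total 1/2.
P(BO | type B) = (1/4) / (1/2) = 1/2.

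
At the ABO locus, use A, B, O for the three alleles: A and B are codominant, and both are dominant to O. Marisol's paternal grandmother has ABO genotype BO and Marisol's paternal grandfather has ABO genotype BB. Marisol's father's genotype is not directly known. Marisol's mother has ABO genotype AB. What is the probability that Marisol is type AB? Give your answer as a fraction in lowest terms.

Marisol's father's ABO genotype from BO × BB: 1/2 BB, 1/2 BO.
Crossing each possibility with the mother AB and summing P(type AB): 1/2·1/2 + 1/2·1/4 = 3/8.

3/8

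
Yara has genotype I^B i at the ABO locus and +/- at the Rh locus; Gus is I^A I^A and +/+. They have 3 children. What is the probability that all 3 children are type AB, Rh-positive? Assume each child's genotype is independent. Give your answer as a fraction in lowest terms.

ABO cross I^B i × I^A I^A → 1/2 A, 1/2 AB.
Rh cross +/- × +/+ → 1 Rh+; so P(type AB, Rh-positive) = 1/2 × 1 = 1/2 per child.
All 3 independent: (1/2)^3 = 1/8.

1/8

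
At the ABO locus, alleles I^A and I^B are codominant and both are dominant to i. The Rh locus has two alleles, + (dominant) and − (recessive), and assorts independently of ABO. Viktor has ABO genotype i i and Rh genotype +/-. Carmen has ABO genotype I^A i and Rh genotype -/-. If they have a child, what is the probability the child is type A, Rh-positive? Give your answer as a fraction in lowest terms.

ABO cross i i × I^A i → offspring phenotypes: 1/2 O, 1/2 A.
Rh cross +/- × -/- → 1/2 Rh+, 1/2 Rh-.
Independent loci: P(type A, Rh-positive) = 1/2 × 1/2 = 1/4.

1/4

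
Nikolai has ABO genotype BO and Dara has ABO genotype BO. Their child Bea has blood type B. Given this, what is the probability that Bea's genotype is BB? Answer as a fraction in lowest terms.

1/3

Cross BO × BO → 1/4 BB, 1/2 BO, 1/4 OO.
Type-B genotypes among offspring: BB (1/4), BO (1/2); total 3/4.
P(BB | type B) = (1/4) / (3/4) = 1/3.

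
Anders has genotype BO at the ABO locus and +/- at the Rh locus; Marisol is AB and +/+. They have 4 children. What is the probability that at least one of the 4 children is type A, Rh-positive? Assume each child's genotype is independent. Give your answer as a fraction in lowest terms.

175/256

ABO cross BO × AB → 1/4 A, 1/2 B, 1/4 AB.
Rh cross +/- × +/+ → 1 Rh+; so P(type A, Rh-positive) = 1/4 × 1 = 1/4 per child.
P(none) = (3/4)^4 = 81/256; P(at least one) = 1 − 81/256 = 175/256.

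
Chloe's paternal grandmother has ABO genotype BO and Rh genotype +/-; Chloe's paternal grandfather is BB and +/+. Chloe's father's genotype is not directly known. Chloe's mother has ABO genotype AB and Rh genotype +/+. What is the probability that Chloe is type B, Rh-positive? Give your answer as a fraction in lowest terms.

Chloe's father's ABO genotype from BO × BB: 1/2 BB, 1/2 BO.
Crossing each possibility with the mother AB and summing P(type B): 1/2·1/2 + 1/2·1/2 = 1/2.
Similarly for Rh via the father's Rh distribution: P(Rh+) = 1.
Independent loci: 1/2 × 1 = 1/2.

1/2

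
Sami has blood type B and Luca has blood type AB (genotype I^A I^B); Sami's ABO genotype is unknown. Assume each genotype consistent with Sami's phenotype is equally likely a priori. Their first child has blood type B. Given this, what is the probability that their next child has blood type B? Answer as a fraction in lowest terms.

1/2

Possible genotypes: Sami ∈ {I^B I^B, I^B i}; Luca ∈ {I^A I^B}.
Weight each parental genotype pair by prior × P(type-B child):
  I^B I^B × I^A I^B: posterior weight 1/2; P(next child type B) = 1/2.
  I^B i × I^A I^B: posterior weight 1/2; P(next child type B) = 1/2.
Weighted sum = 1/2.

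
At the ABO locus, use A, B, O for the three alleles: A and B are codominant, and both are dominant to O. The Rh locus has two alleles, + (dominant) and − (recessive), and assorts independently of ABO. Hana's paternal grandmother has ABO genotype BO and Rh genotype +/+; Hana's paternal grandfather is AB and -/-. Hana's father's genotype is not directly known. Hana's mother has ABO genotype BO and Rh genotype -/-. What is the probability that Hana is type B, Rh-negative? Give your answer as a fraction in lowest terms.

Hana's father's ABO genotype from BO × AB: 1/4 AB, 1/4 AO, 1/4 BB, 1/4 BO.
Crossing each possibility with the mother BO and summing P(type B): 1/4·1/2 + 1/4·1/4 + 1/4·1 + 1/4·3/4 = 5/8.
Similarly for Rh via the father's Rh distribution: P(Rh-) = 1/2.
Independent loci: 5/8 × 1/2 = 5/16.

5/16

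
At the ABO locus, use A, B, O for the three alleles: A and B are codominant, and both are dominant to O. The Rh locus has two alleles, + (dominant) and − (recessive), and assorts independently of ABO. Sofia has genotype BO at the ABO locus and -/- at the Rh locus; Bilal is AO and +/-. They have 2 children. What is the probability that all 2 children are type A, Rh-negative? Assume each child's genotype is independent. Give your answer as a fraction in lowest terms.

ABO cross BO × AO → 1/4 O, 1/4 A, 1/4 B, 1/4 AB.
Rh cross -/- × +/- → 1/2 Rh+, 1/2 Rh-; so P(type A, Rh-negative) = 1/4 × 1/2 = 1/8 per child.
All 2 independent: (1/8)^2 = 1/64.

1/64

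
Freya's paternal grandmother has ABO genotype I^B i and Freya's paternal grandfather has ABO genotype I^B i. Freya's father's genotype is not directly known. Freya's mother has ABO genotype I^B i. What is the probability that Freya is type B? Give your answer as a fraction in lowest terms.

3/4

Freya's father's ABO genotype from I^B i × I^B i: 1/4 I^B I^B, 1/2 I^B i, 1/4 i i.
Crossing each possibility with the mother I^B i and summing P(type B): 1/4·1 + 1/2·3/4 + 1/4·1/2 = 3/4.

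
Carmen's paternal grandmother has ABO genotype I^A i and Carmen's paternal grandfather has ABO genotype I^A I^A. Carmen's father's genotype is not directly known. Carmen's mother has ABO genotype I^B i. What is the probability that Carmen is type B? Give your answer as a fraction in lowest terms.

1/8

Carmen's father's ABO genotype from I^A i × I^A I^A: 1/2 I^A I^A, 1/2 I^A i.
Crossing each possibility with the mother I^B i and summing P(type B): 1/2·0 + 1/2·1/4 = 1/8.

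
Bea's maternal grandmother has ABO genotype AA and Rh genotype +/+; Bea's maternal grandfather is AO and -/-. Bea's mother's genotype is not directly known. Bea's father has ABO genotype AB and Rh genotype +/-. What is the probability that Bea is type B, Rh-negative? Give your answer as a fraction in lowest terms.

1/32

Bea's mother's ABO genotype from AA × AO: 1/2 AA, 1/2 AO.
Crossing each possibility with the father AB and summing P(type B): 1/2·0 + 1/2·1/4 = 1/8.
Similarly for Rh via the mother's Rh distribution: P(Rh-) = 1/4.
Independent loci: 1/8 × 1/4 = 1/32.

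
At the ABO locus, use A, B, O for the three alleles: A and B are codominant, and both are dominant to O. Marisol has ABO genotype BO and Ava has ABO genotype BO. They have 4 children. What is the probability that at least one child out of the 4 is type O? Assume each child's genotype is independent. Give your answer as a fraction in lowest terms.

175/256

ABO cross BO × BO → 1/4 O, 3/4 B.
So P(type O) = 1/4 per child.
P(none) = (3/4)^4 = 81/256; P(at least one) = 1 − 81/256 = 175/256.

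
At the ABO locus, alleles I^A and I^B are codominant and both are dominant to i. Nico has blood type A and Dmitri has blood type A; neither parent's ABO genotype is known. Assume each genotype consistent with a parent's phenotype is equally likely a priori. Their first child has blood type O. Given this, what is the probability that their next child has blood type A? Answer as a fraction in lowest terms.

3/4

Possible genotypes: Nico ∈ {I^A I^A, I^A i}; Dmitri ∈ {I^A I^A, I^A i}.
Weight each parental genotype pair by prior × P(type-O child):
  I^A i × I^A i: posterior weight 1; P(next child type A) = 3/4.
Weighted sum = 3/4.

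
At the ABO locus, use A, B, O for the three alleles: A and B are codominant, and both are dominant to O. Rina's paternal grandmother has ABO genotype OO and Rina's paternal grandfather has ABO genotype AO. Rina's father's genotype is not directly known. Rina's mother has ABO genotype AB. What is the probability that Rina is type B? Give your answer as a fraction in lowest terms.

Rina's father's ABO genotype from OO × AO: 1/2 AO, 1/2 OO.
Crossing each possibility with the mother AB and summing P(type B): 1/2·1/4 + 1/2·1/2 = 3/8.

3/8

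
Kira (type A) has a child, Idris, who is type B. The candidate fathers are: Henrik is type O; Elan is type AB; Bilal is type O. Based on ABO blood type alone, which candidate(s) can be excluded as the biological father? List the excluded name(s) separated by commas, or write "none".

A candidate is excluded only if no genotype consistent with his phenotype could produce a type B child with a type A mother.
Henrik (type O): no genotype consistent with that phenotype can produce a type-B child with a type-A mother.
Bilal (type O): no genotype consistent with that phenotype can produce a type-B child with a type-A mother.

Henrik, Bilal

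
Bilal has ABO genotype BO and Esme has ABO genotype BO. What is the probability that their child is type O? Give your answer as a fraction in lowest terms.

1/4

ABO cross BO × BO → offspring phenotypes: 1/4 O, 3/4 B.
So P(type O) = 1/4.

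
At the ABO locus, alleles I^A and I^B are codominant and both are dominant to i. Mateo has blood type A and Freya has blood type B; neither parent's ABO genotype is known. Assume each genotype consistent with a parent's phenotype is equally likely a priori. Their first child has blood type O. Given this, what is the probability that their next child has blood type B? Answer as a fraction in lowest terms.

Possible genotypes: Mateo ∈ {I^A I^A, I^A i}; Freya ∈ {I^B I^B, I^B i}.
Weight each parental genotype pair by prior × P(type-O child):
  I^A i × I^B i: posterior weight 1; P(next child type B) = 1/4.
Weighted sum = 1/4.

1/4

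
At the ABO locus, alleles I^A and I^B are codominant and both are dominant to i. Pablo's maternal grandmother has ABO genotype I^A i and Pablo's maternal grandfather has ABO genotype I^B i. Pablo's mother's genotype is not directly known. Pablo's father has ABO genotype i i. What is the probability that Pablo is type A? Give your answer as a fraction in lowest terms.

Pablo's mother's ABO genotype from I^A i × I^B i: 1/4 I^A I^B, 1/4 I^A i, 1/4 I^B i, 1/4 i i.
Crossing each possibility with the father i i and summing P(type A): 1/4·1/2 + 1/4·1/2 + 1/4·0 + 1/4·0 = 1/4.

1/4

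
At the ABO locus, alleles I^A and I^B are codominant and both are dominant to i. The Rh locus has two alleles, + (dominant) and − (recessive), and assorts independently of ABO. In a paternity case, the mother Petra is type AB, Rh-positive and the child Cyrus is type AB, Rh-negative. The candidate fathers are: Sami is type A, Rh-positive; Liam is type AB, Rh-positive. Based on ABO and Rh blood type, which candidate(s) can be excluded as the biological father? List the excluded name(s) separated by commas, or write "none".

A candidate is excluded only if no genotype consistent with his phenotype could produce a type AB, Rh-negative child with a type AB, Rh-positive mother.
Every candidate has at least one consistent genotype combination, so none can be excluded.

none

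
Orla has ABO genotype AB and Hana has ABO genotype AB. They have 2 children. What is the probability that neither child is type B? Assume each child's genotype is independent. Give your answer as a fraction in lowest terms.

9/16

ABO cross AB × AB → 1/4 A, 1/4 B, 1/2 AB.
So P(type B) = 1/4 per child.
P(not type B) = 3/4 for one child; (3/4)^2 = 9/16.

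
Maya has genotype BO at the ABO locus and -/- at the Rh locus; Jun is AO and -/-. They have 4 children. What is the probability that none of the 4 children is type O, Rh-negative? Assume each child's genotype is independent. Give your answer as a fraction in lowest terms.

81/256

ABO cross BO × AO → 1/4 O, 1/4 A, 1/4 B, 1/4 AB.
Rh cross -/- × -/- → 1 Rh-; so P(type O, Rh-negative) = 1/4 × 1 = 1/4 per child.
P(not type O, Rh-negative) = 3/4 for one child; (3/4)^4 = 81/256.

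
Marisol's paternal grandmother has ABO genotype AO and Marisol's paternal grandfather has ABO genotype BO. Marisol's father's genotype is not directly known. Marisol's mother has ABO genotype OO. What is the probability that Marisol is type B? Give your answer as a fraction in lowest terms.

Marisol's father's ABO genotype from AO × BO: 1/4 AB, 1/4 AO, 1/4 BO, 1/4 OO.
Crossing each possibility with the mother OO and summing P(type B): 1/4·1/2 + 1/4·0 + 1/4·1/2 + 1/4·0 = 1/4.

1/4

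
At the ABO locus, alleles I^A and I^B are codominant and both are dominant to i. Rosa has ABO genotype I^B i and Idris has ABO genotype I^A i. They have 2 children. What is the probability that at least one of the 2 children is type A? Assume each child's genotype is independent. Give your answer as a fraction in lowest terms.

7/16

ABO cross I^B i × I^A i → 1/4 O, 1/4 A, 1/4 B, 1/4 AB.
So P(type A) = 1/4 per child.
P(none) = (3/4)^2 = 9/16; P(at least one) = 1 − 9/16 = 7/16.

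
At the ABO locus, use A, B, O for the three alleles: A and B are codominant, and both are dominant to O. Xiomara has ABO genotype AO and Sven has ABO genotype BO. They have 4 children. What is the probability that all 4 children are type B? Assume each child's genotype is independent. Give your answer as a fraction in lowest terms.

1/256

ABO cross AO × BO → 1/4 O, 1/4 A, 1/4 B, 1/4 AB.
So P(type B) = 1/4 per child.
All 4 independent: (1/4)^4 = 1/256.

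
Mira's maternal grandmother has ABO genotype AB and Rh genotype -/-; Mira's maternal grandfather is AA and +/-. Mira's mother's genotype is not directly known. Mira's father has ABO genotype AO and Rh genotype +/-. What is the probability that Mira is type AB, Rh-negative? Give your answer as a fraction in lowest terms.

3/64

Mira's mother's ABO genotype from AB × AA: 1/2 AA, 1/2 AB.
Crossing each possibility with the father AO and summing P(type AB): 1/2·0 + 1/2·1/4 = 1/8.
Similarly for Rh via the mother's Rh distribution: P(Rh-) = 3/8.
Independent loci: 1/8 × 3/8 = 3/64.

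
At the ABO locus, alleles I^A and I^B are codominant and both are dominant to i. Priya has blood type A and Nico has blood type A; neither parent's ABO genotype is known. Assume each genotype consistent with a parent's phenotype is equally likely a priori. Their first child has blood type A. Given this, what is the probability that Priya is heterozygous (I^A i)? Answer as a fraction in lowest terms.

7/15

Possible genotypes: Priya ∈ {I^A I^A, I^A i}; Nico ∈ {I^A I^A, I^A i}.
Weight each parental genotype pair by prior × P(type-A child):
  I^A I^A × I^A I^A: posterior weight 4/15.
  I^A I^A × I^A i: posterior weight 4/15.
  I^A i × I^A I^A: posterior weight 4/15.
  I^A i × I^A i: posterior weight 1/5.
Sum the posterior weight over pairs where Priya is I^A i: 7/15.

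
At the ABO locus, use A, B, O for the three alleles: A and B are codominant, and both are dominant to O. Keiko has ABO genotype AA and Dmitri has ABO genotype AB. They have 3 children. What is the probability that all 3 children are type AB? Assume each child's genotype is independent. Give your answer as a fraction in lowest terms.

1/8

ABO cross AA × AB → 1/2 A, 1/2 AB.
So P(type AB) = 1/2 per child.
All 3 independent: (1/2)^3 = 1/8.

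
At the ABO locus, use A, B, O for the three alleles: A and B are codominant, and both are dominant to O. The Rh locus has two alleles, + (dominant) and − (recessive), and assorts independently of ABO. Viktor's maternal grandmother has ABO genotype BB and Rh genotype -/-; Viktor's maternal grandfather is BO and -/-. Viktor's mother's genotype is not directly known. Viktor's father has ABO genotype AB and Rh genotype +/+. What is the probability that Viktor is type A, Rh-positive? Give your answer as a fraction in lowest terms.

Viktor's mother's ABO genotype from BB × BO: 1/2 BB, 1/2 BO.
Crossing each possibility with the father AB and summing P(type A): 1/2·0 + 1/2·1/4 = 1/8.
Similarly for Rh via the mother's Rh distribution: P(Rh+) = 1.
Independent loci: 1/8 × 1 = 1/8.

1/8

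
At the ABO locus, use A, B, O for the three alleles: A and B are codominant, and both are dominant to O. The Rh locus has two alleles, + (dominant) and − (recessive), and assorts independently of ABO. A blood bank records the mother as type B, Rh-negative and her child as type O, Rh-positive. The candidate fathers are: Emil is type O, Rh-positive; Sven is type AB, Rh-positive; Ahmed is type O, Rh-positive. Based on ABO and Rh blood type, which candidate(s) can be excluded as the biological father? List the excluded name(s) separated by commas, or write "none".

Sven

A candidate is excluded only if no genotype consistent with his phenotype could produce a type O, Rh-positive child with a type B, Rh-negative mother.
Sven (type AB, Rh+): no genotype consistent with that phenotype can produce a type-O Rh+ child with a type-B mother.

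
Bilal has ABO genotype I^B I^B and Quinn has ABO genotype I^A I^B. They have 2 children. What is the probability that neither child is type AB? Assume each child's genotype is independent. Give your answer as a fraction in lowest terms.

ABO cross I^B I^B × I^A I^B → 1/2 B, 1/2 AB.
So P(type AB) = 1/2 per child.
P(not type AB) = 1/2 for one child; (1/2)^2 = 1/4.

1/4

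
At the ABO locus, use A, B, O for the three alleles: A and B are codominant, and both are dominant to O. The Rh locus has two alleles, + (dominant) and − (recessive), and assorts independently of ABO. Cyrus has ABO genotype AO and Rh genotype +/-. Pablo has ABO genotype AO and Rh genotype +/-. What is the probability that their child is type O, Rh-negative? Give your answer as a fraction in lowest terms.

ABO cross AO × AO → offspring phenotypes: 1/4 O, 3/4 A.
Rh cross +/- × +/- → 3/4 Rh+, 1/4 Rh-.
Independent loci: P(type O, Rh-negative) = 1/4 × 1/4 = 1/16.

1/16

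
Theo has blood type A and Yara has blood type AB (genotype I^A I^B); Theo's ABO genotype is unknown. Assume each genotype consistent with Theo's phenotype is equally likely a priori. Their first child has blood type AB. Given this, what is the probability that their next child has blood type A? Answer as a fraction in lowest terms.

1/2

Possible genotypes: Theo ∈ {I^A I^A, I^A i}; Yara ∈ {I^A I^B}.
Weight each parental genotype pair by prior × P(type-AB child):
  I^A I^A × I^A I^B: posterior weight 2/3; P(next child type A) = 1/2.
  I^A i × I^A I^B: posterior weight 1/3; P(next child type A) = 1/2.
Weighted sum = 1/2.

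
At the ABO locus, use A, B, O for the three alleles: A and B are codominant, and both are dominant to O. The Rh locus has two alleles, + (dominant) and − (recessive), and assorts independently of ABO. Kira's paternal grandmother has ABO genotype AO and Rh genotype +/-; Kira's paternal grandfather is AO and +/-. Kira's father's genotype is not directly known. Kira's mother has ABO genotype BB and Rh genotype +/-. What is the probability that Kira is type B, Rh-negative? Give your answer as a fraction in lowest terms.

1/8

Kira's father's ABO genotype from AO × AO: 1/4 AA, 1/2 AO, 1/4 OO.
Crossing each possibility with the mother BB and summing P(type B): 1/4·0 + 1/2·1/2 + 1/4·1 = 1/2.
Similarly for Rh via the father's Rh distribution: P(Rh-) = 1/4.
Independent loci: 1/2 × 1/4 = 1/8.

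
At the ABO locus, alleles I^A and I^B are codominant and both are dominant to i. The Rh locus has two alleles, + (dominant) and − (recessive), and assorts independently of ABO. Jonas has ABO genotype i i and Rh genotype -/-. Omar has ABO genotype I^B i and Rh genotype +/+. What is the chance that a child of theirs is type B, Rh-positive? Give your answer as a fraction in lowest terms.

1/2

ABO cross i i × I^B i → offspring phenotypes: 1/2 O, 1/2 B.
Rh cross -/- × +/+ → 1 Rh+.
Independent loci: P(type B, Rh-positive) = 1/2 × 1 = 1/2.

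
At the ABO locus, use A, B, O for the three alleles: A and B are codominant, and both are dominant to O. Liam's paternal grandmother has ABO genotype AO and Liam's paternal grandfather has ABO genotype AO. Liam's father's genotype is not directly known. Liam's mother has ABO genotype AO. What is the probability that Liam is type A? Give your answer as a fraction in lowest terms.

Liam's father's ABO genotype from AO × AO: 1/4 AA, 1/2 AO, 1/4 OO.
Crossing each possibility with the mother AO and summing P(type A): 1/4·1 + 1/2·3/4 + 1/4·1/2 = 3/4.

3/4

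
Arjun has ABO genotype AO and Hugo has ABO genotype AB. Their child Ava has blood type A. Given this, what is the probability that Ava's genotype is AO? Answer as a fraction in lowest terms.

Cross AO × AB → 1/4 AA, 1/4 AB, 1/4 AO, 1/4 BO.
Type-A genotypes among offspring: AA (1/4), AO (1/4); total 1/2.
P(AO | type A) = (1/4) / (1/2) = 1/2.

1/2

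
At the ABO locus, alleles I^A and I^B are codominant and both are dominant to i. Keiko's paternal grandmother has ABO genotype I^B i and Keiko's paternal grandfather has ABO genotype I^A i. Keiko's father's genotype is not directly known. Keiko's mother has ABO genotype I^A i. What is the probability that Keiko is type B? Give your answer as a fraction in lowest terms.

Keiko's father's ABO genotype from I^B i × I^A i: 1/4 I^A I^B, 1/4 I^A i, 1/4 I^B i, 1/4 i i.
Crossing each possibility with the mother I^A i and summing P(type B): 1/4·1/4 + 1/4·0 + 1/4·1/4 + 1/4·0 = 1/8.

1/8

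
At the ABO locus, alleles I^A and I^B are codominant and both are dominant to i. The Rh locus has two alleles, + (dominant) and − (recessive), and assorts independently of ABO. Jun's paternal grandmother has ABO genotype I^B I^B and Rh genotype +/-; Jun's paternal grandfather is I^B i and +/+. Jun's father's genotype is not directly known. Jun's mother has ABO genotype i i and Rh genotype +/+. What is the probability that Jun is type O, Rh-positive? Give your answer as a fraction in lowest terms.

1/4

Jun's father's ABO genotype from I^B I^B × I^B i: 1/2 I^B I^B, 1/2 I^B i.
Crossing each possibility with the mother i i and summing P(type O): 1/2·0 + 1/2·1/2 = 1/4.
Similarly for Rh via the father's Rh distribution: P(Rh+) = 1.
Independent loci: 1/4 × 1 = 1/4.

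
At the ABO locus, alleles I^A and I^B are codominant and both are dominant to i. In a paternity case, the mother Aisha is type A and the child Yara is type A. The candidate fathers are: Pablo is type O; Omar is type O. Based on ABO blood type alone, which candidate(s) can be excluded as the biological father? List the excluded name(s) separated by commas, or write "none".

none

A candidate is excluded only if no genotype consistent with his phenotype could produce a type A child with a type A mother.
Every candidate has at least one consistent genotype combination, so none can be excluded.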